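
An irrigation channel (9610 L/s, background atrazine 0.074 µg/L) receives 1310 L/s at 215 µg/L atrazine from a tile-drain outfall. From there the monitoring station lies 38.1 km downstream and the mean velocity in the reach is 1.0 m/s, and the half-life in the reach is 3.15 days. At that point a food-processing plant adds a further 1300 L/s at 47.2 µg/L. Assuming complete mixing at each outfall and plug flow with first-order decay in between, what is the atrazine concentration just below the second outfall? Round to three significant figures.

26.0 µg/L

Mass balance: C = (9610·0.07400 + 1310·215.0) / 10920 = 282400/10920 = 25.86 µg/L; combined flow 10920 L/s.
Travel time t = 38.1·1000 / 1.0 = 38100 s = 10.58 h.
Half-life 3.15 d → k = ln 2 / 3.15 = 0.2200 d⁻¹.
Decay over the reach: 25.86·exp(−kt) = 25.86·0.9075 = 23.47 µg/L.
Second outfall: C = (10920·23.47 + 1300·47.20)/12220 = 25.99 µg/L.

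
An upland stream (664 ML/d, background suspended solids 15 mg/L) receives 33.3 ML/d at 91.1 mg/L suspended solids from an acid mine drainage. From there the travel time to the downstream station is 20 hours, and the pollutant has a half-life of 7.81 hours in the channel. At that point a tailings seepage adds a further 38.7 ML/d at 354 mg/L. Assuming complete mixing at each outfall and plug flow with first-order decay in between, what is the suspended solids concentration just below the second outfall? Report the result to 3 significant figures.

After mixing, C = (664.0·15.00 + 33.30·91.10) / 697.3 = 12990/697.3 = 18.63 mg/L; combined flow 697.3 ML/d.
Half-life 7.81 h → k = ln 2 / 7.81 = 0.08875 h⁻¹ = 2.130 d⁻¹.
Decay over the reach: 18.63·exp(−kt) = 18.63·0.1695 = 3.158 mg/L.
Second outfall: C = (697.3·3.158 + 38.70·354.0)/736.0 = 21.61 mg/L.

21.6 mg/L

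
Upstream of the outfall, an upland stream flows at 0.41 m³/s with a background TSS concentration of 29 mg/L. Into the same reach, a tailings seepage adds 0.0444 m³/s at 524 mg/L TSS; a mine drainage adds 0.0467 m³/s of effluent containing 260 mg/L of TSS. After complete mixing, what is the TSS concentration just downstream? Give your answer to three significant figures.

94.4 mg/L

Mixed concentration C = ΣQC/ΣQ = (0.4100·29.00 + 0.04440·524.0 + 0.04670·260.0) / 0.5011 = 47.30/0.5011 = 94.39 mg/L.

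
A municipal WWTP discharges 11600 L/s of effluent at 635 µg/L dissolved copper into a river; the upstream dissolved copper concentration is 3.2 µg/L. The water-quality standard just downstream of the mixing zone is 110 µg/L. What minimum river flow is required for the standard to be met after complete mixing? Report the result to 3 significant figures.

Set C_mix = 110: (Q·3.200 + 11600·635.0) / (Q + 11600) = 110
→ Q = 11600·(635.0 − 110)/(110 − 3.200) = 57020 L/s.

57000 L/s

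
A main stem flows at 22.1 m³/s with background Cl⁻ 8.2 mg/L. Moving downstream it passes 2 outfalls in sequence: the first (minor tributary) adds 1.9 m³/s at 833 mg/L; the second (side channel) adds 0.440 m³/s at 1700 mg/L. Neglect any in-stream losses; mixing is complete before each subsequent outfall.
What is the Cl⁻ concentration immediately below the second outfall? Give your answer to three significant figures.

After outfall 1: Q = 22.10 + 1.900 = 24.00 m³/s; C = (22.10·8.200 + 1.900·833.0)/24.00 = 73.50 mg/L.
After outfall 2: Q = 24.00 + 0.4400 = 24.44 m³/s; C = (24.00·73.50 + 0.4400·1700)/24.44 = 102.8 mg/L.

103 mg/L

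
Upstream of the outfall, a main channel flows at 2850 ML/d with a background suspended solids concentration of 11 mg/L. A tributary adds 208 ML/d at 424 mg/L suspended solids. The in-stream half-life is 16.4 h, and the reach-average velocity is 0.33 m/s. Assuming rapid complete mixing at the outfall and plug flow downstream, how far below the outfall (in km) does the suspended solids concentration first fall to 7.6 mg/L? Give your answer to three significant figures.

46.0 km

After mixing, C = (2850·11.00 + 208.0·424.0) / 3058 = 119500/3058 = 39.09 mg/L.
Half-life 16.4 h → k = ln 2 / 16.4 = 0.04227 h⁻¹ = 1.014 d⁻¹.
Set 39.09·exp(−k·t) = 7.6 → t = ln(39.09/7.6)/k = 139500 s = 38.75 h.
Distance = v·t = 0.33·139500 = 46030 m = 46.03 km.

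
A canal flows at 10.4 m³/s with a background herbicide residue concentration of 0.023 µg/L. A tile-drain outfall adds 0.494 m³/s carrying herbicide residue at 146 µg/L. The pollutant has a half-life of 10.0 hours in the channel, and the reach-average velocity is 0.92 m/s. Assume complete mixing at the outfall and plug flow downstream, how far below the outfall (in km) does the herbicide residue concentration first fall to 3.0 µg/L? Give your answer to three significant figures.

Conservation of mass: C = (10.40·0.02300 + 0.4940·146.0) / 10.89 = 72.36/10.89 = 6.642 µg/L.
Half-life 10.0 h → k = ln 2 / 10.0 = 0.06931 h⁻¹ = 1.664 d⁻¹.
Set 6.642·exp(−k·t) = 3.0 → t = ln(6.642/3.0)/k = 41280 s = 11.47 h.
Distance = v·t = 0.92·41280 = 37980 m = 37.98 km.

38.0 km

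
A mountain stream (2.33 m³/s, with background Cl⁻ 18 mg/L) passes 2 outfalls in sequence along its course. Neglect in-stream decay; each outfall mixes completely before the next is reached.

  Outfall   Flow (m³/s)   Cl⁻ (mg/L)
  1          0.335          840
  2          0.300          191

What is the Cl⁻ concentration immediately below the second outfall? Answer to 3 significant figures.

Below outfall 1: Q → 2.665 m³/s, C = (2.330·18.00 + 0.3350·840.0)/2.665 = 121.3 mg/L.
Below outfall 2: Q → 2.965 m³/s, C = (2.665·121.3 + 0.3000·191.0)/2.965 = 128.4 mg/L.

128 mg/L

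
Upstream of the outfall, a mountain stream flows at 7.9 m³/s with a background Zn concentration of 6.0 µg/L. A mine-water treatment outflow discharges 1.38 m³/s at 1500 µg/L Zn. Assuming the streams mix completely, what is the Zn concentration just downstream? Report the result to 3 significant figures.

Mass balance: C = (7.900·6.000 + 1.380·1500) / 9.280 = 2117/9.280 = 228.2 µg/L.

228 µg/L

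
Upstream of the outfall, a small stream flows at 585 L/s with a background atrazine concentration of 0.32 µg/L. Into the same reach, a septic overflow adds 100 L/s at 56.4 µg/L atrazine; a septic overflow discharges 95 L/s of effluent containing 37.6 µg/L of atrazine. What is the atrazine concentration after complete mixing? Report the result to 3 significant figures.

After mixing, C = (585.0·0.3200 + 100.0·56.40 + 95.00·37.60) / 780.0 = 9399/780.0 = 12.05 µg/L.

12.1 µg/L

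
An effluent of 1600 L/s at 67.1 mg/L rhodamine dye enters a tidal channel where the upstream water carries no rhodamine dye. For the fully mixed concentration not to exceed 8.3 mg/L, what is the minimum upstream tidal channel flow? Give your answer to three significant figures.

Set C_mix = 8.3: (Q·0 + 1600·67.10) / (Q + 1600) = 8.3
→ Q = 1600·(67.10 − 8.3)/(8.3 − 0) = 11330 L/s.

11300 L/s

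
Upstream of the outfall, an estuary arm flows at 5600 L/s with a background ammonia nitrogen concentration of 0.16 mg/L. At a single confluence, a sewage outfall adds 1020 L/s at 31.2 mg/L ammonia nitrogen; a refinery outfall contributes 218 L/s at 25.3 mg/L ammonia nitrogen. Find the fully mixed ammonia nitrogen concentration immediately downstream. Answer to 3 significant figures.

5.59 mg/L

Mass balance: C = (5600·0.1600 + 1020·31.20 + 218.0·25.30) / 6838 = 38240/6838 = 5.592 mg/L.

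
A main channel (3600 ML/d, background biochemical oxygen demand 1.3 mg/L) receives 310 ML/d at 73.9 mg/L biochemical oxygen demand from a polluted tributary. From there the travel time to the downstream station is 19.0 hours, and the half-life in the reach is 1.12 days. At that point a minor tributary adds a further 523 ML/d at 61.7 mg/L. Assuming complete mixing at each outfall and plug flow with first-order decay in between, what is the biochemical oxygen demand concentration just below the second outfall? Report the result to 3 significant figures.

Flow-weighted average: C = (3600·1.300 + 310.0·73.90) / 3910 = 27590/3910 = 7.056 mg/L; combined flow 3910 ML/d.
Half-life 1.12 d → k = ln 2 / 1.12 = 0.6189 d⁻¹.
Decay over the reach: 7.056·exp(−kt) = 7.056·0.6127 = 4.323 mg/L.
Second outfall: C = (3910·4.323 + 523.0·61.70)/4433 = 11.09 mg/L.

11.1 mg/L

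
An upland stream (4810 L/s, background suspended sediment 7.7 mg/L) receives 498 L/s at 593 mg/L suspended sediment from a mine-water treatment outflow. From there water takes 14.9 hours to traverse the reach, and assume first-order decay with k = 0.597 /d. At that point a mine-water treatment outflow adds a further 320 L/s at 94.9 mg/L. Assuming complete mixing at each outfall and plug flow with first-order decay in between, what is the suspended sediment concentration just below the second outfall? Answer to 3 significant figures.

Mass balance: C = (4810·7.700 + 498.0·593.0) / 5308 = 332400/5308 = 62.61 mg/L; combined flow 5308 L/s.
Decay over the reach: 62.61·exp(−kt) = 62.61·0.6903 = 43.22 mg/L.
Second outfall: C = (5308·43.22 + 320.0·94.90)/5628 = 46.16 mg/L.

46.2 mg/L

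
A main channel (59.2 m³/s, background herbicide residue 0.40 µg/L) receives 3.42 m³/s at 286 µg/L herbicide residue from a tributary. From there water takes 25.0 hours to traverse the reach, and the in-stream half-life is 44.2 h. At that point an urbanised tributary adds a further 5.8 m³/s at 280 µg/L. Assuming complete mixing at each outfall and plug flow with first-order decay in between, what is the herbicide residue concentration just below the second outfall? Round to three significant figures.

Flow-weighted average: C = (59.20·0.4000 + 3.420·286.0) / 62.62 = 1002/62.62 = 16.00 µg/L; combined flow 62.62 m³/s.
Half-life 44.2 h → k = ln 2 / 44.2 = 0.01568 h⁻¹ = 0.3764 d⁻¹.
First-order decay: C = 16.00·exp(−k·t) = 16.00·0.6757 = 10.81 µg/L.
Second outfall: C = (62.62·10.81 + 5.800·280.0)/68.42 = 33.63 µg/L.

33.6 µg/L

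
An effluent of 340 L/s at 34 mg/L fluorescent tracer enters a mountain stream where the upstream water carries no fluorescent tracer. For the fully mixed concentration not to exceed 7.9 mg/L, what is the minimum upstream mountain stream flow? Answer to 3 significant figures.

1120 L/s

Set C_mix = 7.9: (Q·0 + 340.0·34.00) / (Q + 340.0) = 7.9
→ Q = 340.0·(34.00 − 7.9)/(7.9 − 0) = 1123 L/s.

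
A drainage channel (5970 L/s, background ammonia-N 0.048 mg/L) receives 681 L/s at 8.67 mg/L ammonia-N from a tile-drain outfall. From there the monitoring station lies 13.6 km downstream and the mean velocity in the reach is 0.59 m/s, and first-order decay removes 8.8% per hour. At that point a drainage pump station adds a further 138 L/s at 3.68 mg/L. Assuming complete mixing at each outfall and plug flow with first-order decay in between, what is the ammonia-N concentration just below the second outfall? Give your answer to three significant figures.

Mixed concentration C = ΣQC/ΣQ = (5970·0.04800 + 681.0·8.670) / 6651 = 6191/6651 = 0.9308 mg/L; combined flow 6651 L/s.
Travel time t = 13.6·1000 / 0.59 = 23050 s = 6.403 h.
8.8%/h lost → k = −ln(1 − 0.088) = 0.09212 h⁻¹.
After decay, C = 0.9308 × e^(−kt) = 0.9308 × 0.5544 = 0.5161 mg/L.
At the second outfall, C = (6651·0.5161 + 138.0·3.680) / (6651 + 138.0) = 0.5804 mg/L.

0.580 mg/L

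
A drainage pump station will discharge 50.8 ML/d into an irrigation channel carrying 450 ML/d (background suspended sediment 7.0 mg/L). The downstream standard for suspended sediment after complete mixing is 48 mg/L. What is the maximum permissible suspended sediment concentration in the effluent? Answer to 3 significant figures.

411 mg/L

At the limit, (Qr·Cr + Qe·Cₑ)/(Qr + Qe) = 48:
Cₑ = (500.8·48 − 450.0·7.000) / 50.80 = 411.2 mg/L.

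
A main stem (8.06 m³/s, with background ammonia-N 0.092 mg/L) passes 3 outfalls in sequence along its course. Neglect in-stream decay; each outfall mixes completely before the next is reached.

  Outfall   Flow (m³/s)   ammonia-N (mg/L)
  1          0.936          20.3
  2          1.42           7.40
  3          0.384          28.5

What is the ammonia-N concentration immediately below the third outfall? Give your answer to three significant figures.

3.81 mg/L

Below outfall 1: Q → 8.996 m³/s, C = (8.060·0.09200 + 0.9360·20.30)/8.996 = 2.195 mg/L.
Below outfall 2: Q → 10.42 m³/s, C = (8.996·2.195 + 1.420·7.400)/10.42 = 2.904 mg/L.
Below outfall 3: Q → 10.80 m³/s, C = (10.42·2.904 + 0.3840·28.50)/10.80 = 3.814 mg/L.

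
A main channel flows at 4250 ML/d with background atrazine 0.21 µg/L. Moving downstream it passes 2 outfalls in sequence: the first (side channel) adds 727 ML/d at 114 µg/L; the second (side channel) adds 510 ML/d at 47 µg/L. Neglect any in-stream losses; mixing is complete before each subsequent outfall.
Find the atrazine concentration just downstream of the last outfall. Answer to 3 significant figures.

19.6 µg/L

Outfall 1: combined Q = 4977 ML/d; C = (4250·0.2100 + 727.0·114.0)/4977 = 16.83 µg/L.
Outfall 2: combined Q = 5487 ML/d; C = (4977·16.83 + 510.0·47.00)/5487 = 19.64 µg/L.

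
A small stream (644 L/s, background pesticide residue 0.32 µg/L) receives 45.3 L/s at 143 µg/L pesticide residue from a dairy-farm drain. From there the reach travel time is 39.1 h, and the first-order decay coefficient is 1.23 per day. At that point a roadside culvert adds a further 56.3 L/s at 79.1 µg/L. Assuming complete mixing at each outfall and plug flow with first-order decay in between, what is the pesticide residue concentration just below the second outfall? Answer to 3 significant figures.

Mass balance: C = (644.0·0.3200 + 45.30·143.0) / 689.3 = 6684/689.3 = 9.697 µg/L; combined flow 689.3 L/s.
Decay over the reach: 9.697·exp(−kt) = 9.697·0.1348 = 1.307 µg/L.
Second outfall: C = (689.3·1.307 + 56.30·79.10)/745.6 = 7.181 µg/L.

7.18 µg/L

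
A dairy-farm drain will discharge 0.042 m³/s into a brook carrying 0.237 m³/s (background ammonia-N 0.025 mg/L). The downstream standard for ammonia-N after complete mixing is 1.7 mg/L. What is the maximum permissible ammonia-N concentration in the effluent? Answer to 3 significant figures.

At the limit, (Qr·Cr + Qe·Cₑ)/(Qr + Qe) = 1.7:
Cₑ = (0.2790·1.7 − 0.2370·0.02500) / 0.04200 = 11.15 mg/L.

11.2 mg/L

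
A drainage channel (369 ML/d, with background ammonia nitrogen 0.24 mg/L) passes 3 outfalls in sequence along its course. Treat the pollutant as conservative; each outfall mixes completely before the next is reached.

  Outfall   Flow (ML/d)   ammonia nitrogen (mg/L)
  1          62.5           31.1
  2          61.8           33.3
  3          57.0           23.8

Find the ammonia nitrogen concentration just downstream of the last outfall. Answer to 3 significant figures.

9.90 mg/L

Outfall 1: combined Q = 431.5 ML/d; C = (369.0·0.2400 + 62.50·31.10)/431.5 = 4.710 mg/L.
Outfall 2: combined Q = 493.3 ML/d; C = (431.5·4.710 + 61.80·33.30)/493.3 = 8.292 mg/L.
Outfall 3: combined Q = 550.3 ML/d; C = (493.3·8.292 + 57.00·23.80)/550.3 = 9.898 mg/L.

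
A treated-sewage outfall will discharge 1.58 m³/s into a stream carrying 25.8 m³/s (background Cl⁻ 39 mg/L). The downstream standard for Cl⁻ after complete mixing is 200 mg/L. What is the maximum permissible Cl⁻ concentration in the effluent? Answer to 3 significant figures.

2830 mg/L

At the limit, (Qr·Cr + Qe·Cₑ)/(Qr + Qe) = 200:
Cₑ = (27.38·200 − 25.80·39.00) / 1.580 = 2829 mg/L.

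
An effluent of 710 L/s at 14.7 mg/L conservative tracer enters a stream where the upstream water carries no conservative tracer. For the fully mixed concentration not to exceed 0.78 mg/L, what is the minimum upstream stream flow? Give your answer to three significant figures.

Set C_mix = 0.78: (Q·0 + 710.0·14.70) / (Q + 710.0) = 0.78
→ Q = 710.0·(14.70 − 0.78)/(0.78 − 0) = 12670 L/s.

12700 L/s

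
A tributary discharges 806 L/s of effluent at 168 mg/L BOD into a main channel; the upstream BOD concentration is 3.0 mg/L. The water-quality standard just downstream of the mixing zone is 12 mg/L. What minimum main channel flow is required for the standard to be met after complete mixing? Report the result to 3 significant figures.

14000 L/s

Set C_mix = 12: (Q·3.000 + 806.0·168.0) / (Q + 806.0) = 12
→ Q = 806.0·(168.0 − 12)/(12 − 3.000) = 13970 L/s.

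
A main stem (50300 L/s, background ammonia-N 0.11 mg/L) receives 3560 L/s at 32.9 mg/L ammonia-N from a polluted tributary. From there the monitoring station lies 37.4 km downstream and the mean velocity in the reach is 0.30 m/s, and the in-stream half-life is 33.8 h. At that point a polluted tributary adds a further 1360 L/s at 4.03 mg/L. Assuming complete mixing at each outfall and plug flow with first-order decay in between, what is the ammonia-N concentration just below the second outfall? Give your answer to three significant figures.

After mixing, C = (50300·0.1100 + 3560·32.90) / 53860 = 122700/53860 = 2.277 mg/L; combined flow 53860 L/s.
Travel time t = 37.4·1000 / 0.30 = 124700 s = 34.63 h.
Half-life 33.8 h → k = ln 2 / 33.8 = 0.02051 h⁻¹ = 0.4922 d⁻¹.
First-order decay: C = 2.277·exp(−k·t) = 2.277·0.4916 = 1.119 mg/L.
At the second outfall, C = (53860·1.119 + 1360·4.030) / (53860 + 1360) = 1.191 mg/L.

1.19 mg/L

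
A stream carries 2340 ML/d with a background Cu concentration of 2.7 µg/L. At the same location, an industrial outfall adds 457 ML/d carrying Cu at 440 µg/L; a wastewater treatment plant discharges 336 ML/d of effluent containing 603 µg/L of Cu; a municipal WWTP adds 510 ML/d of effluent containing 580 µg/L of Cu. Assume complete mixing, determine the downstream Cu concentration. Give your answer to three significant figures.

194 µg/L

After mixing, C = (2340·2.700 + 457.0·440.0 + 336.0·603.0 + 510.0·580.0) / 3643 = 705800/3643 = 193.7 µg/L.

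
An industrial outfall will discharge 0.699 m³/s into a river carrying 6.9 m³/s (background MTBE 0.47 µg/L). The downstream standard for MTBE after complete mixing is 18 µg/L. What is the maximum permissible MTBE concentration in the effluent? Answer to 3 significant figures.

191 µg/L

At the limit, (Qr·Cr + Qe·Cₑ)/(Qr + Qe) = 18:
Cₑ = (7.599·18 − 6.900·0.4700) / 0.6990 = 191.0 µg/L.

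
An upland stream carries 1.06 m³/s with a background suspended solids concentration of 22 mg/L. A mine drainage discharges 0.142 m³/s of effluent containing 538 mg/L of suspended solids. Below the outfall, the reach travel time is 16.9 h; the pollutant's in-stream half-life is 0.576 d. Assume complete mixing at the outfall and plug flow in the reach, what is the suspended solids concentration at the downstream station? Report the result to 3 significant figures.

Mixed concentration C = ΣQC/ΣQ = (1.060·22.00 + 0.1420·538.0) / 1.202 = 99.72/1.202 = 82.96 mg/L.
Half-life 0.576 d → k = ln 2 / 0.576 = 1.203 d⁻¹.
After decay, C = 82.96 × e^(−kt) = 82.96 × 0.4285 = 35.55 mg/L.

35.6 mg/L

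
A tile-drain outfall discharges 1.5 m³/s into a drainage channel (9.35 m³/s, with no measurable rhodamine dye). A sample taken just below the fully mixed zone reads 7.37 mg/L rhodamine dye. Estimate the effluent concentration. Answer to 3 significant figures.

Mass balance: 9.350·0 + 1.500·Cₑ = 10.85·7.370
→ Cₑ = (10.85·7.370 − 9.350·0) / 1.500 = 53.31 mg/L.

53.3 mg/L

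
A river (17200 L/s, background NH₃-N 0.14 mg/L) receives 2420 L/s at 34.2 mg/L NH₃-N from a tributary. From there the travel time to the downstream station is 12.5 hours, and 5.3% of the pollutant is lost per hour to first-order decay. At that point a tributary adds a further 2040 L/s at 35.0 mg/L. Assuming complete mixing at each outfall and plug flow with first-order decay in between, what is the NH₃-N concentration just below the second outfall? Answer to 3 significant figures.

Flow-weighted average: C = (17200·0.1400 + 2420·34.20) / 19620 = 85170/19620 = 4.341 mg/L; combined flow 19620 L/s.
5.3%/h lost → k = −ln(1 − 0.053) = 0.05446 h⁻¹.
Applying C = C₀e^(−kt): 4.341 × 0.5063 = 2.198 mg/L.
At the second outfall, C = (19620·2.198 + 2040·35.00) / (19620 + 2040) = 5.287 mg/L.

5.29 mg/L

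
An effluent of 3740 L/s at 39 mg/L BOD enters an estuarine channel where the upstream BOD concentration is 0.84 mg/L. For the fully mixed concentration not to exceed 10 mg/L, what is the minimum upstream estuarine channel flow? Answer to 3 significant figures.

11800 L/s

Set C_mix = 10: (Q·0.8400 + 3740·39.00) / (Q + 3740) = 10
→ Q = 3740·(39.00 − 10)/(10 − 0.8400) = 11840 L/s.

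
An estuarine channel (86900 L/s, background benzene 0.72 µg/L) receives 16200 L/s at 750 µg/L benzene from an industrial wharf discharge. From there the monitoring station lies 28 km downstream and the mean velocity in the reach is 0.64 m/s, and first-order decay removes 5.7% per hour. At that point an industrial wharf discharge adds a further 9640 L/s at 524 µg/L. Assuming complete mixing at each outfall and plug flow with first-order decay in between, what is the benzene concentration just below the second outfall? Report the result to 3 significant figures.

Mass balance: C = (86900·0.7200 + 16200·750.0) / 103100 = 12210000/103100 = 118.5 µg/L; combined flow 103100 L/s.
Travel time t = 28·1000 / 0.64 = 43750 s = 12.15 h.
5.7%/h lost → k = −ln(1 − 0.057) = 0.05869 h⁻¹.
Applying C = C₀e^(−kt): 118.5 × 0.4901 = 58.05 µg/L.
At the second outfall, C = (103100·58.05 + 9640·524.0) / (103100 + 9640) = 97.89 µg/L.

97.9 µg/L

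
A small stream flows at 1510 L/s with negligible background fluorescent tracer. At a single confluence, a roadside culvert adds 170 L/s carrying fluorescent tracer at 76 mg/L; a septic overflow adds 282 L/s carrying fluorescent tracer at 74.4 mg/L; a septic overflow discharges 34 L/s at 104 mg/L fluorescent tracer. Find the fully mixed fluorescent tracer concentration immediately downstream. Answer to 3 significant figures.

18.8 mg/L

After mixing, C = (1510·0 + 170.0·76.00 + 282.0·74.40 + 34.00·104.0) / 1996 = 37440/1996 = 18.76 mg/L.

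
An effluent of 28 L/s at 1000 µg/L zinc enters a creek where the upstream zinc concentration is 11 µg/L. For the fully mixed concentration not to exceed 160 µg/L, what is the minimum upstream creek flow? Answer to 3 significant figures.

Set C_mix = 160: (Q·11.00 + 28.00·1000) / (Q + 28.00) = 160
→ Q = 28.00·(1000 − 160)/(160 − 11.00) = 157.9 L/s.

158 L/s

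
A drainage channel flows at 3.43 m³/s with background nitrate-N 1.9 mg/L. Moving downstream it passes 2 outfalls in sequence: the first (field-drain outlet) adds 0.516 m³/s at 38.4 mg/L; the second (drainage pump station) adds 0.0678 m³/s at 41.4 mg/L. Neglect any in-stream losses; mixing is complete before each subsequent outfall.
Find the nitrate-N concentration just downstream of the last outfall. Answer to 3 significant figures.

7.26 mg/L

Below outfall 1: Q → 3.946 m³/s, C = (3.430·1.900 + 0.5160·38.40)/3.946 = 6.673 mg/L.
Below outfall 2: Q → 4.014 m³/s, C = (3.946·6.673 + 0.06780·41.40)/4.014 = 7.260 mg/L.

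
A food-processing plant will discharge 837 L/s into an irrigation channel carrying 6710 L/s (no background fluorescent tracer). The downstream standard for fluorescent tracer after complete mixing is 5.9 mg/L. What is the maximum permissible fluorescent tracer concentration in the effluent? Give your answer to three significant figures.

At the limit, (Qr·Cr + Qe·Cₑ)/(Qr + Qe) = 5.9:
Cₑ = (7547·5.9 − 6710·0) / 837.0 = 53.20 mg/L.

53.2 mg/L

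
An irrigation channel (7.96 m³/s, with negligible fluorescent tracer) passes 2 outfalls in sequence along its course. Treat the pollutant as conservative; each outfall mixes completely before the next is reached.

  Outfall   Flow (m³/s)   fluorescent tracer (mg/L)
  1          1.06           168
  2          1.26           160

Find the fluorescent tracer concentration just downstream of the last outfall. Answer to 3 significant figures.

Below outfall 1: Q → 9.020 m³/s, C = (7.960·0 + 1.060·168.0)/9.020 = 19.74 mg/L.
Below outfall 2: Q → 10.28 m³/s, C = (9.020·19.74 + 1.260·160.0)/10.28 = 36.93 mg/L.

36.9 mg/L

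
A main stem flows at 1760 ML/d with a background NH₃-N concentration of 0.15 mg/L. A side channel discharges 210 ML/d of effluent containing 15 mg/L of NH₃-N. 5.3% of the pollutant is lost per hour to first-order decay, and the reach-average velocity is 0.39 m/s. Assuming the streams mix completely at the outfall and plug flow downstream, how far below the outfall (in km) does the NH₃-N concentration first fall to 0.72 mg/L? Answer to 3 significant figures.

Mass balance: C = (1760·0.1500 + 210.0·15.00) / 1970 = 3414/1970 = 1.733 mg/L.
5.3%/h lost → k = −ln(1 − 0.053) = 0.05446 h⁻¹.
Set 1.733·exp(−k·t) = 0.72 → t = ln(1.733/0.72)/k = 58070 s = 16.13 h.
Distance = v·t = 0.39·58070 = 22650 m = 22.65 km.

22.6 km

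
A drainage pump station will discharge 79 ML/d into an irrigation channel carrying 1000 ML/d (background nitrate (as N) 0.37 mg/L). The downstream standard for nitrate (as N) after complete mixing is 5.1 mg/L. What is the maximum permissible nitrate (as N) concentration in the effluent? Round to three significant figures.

65.0 mg/L

At the limit, (Qr·Cr + Qe·Cₑ)/(Qr + Qe) = 5.1:
Cₑ = (1079·5.1 − 1000·0.3700) / 79.00 = 64.97 mg/L.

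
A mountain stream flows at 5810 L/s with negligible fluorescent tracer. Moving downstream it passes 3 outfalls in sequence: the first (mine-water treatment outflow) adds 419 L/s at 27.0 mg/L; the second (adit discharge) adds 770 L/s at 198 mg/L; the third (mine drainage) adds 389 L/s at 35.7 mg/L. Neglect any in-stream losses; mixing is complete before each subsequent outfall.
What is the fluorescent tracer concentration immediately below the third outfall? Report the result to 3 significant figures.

After outfall 1: Q = 5810 + 419.0 = 6229 L/s; C = (5810·0 + 419.0·27.00)/6229 = 1.816 mg/L.
After outfall 2: Q = 6229 + 770.0 = 6999 L/s; C = (6229·1.816 + 770.0·198.0)/6999 = 23.40 mg/L.
After outfall 3: Q = 6999 + 389.0 = 7388 L/s; C = (6999·23.40 + 389.0·35.70)/7388 = 24.05 mg/L.

24.0 mg/L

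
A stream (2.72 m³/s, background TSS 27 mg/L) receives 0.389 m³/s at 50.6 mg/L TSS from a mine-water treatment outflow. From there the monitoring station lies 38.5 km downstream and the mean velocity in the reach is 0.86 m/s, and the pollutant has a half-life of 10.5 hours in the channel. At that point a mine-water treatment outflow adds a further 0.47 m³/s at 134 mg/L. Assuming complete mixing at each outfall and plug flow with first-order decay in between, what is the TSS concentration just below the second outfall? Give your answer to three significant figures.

After mixing, C = (2.720·27.00 + 0.3890·50.60) / 3.109 = 93.12/3.109 = 29.95 mg/L; combined flow 3.109 m³/s.
Travel time t = 38.5·1000 / 0.86 = 44770 s = 12.44 h.
Half-life 10.5 h → k = ln 2 / 10.5 = 0.06601 h⁻¹ = 1.584 d⁻¹.
Decay over the reach: 29.95·exp(−kt) = 29.95·0.4400 = 13.18 mg/L.
At the second outfall, C = (3.109·13.18 + 0.4700·134.0) / (3.109 + 0.4700) = 29.05 mg/L.

29.0 mg/L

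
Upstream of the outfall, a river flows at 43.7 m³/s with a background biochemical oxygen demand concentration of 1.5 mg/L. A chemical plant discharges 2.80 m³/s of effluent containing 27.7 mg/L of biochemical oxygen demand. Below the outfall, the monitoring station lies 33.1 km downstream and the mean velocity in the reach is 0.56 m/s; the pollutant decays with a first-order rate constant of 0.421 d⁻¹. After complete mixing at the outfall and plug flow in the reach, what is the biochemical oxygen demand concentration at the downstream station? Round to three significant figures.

2.31 mg/L

Mixed concentration C = ΣQC/ΣQ = (43.70·1.500 + 2.800·27.70) / 46.50 = 143.1/46.50 = 3.078 mg/L.
Travel time t = 33.1·1000 / 0.56 = 59110 s = 16.42 h.
After decay, C = 3.078 × e^(−kt) = 3.078 × 0.7498 = 2.307 mg/L.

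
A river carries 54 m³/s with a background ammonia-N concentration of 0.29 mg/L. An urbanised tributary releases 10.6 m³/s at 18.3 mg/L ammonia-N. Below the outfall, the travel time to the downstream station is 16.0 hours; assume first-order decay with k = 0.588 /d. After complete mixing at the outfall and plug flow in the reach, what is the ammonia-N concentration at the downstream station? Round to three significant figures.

2.19 mg/L

Mass balance: C = (54.00·0.2900 + 10.60·18.30) / 64.60 = 209.6/64.60 = 3.245 mg/L.
First-order decay: C = 3.245·exp(−k·t) = 3.245·0.6757 = 2.193 mg/L.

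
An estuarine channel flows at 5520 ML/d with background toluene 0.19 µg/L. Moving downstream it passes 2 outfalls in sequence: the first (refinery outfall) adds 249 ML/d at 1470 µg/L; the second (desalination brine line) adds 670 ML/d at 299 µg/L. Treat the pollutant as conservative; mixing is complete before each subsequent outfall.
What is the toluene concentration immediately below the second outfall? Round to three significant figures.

After outfall 1: Q = 5520 + 249.0 = 5769 ML/d; C = (5520·0.1900 + 249.0·1470)/5769 = 63.63 µg/L.
After outfall 2: Q = 5769 + 670.0 = 6439 ML/d; C = (5769·63.63 + 670.0·299.0)/6439 = 88.12 µg/L.

88.1 µg/L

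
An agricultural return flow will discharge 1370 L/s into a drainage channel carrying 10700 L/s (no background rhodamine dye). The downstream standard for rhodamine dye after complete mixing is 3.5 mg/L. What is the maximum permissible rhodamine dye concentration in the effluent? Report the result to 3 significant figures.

At the limit, (Qr·Cr + Qe·Cₑ)/(Qr + Qe) = 3.5:
Cₑ = (12070·3.5 − 10700·0) / 1370 = 30.84 mg/L.

30.8 mg/L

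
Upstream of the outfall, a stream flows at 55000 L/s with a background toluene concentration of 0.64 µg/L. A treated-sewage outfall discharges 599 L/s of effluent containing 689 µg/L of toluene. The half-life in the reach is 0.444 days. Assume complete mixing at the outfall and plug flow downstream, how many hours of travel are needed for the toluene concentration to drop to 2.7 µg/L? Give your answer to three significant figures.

Mixed concentration C = ΣQC/ΣQ = (55000·0.6400 + 599.0·689.0) / 55600 = 447900/55600 = 8.056 µg/L.
Half-life 0.444 d → k = ln 2 / 0.444 = 1.561 d⁻¹.
8.056·exp(−k·t) = 2.7 → t = ln(8.056/2.7)/k = 60500 s = 16.81 h.

16.8 h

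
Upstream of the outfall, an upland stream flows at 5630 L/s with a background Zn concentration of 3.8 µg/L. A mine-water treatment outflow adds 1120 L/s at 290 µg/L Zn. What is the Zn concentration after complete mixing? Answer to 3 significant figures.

Conservation of mass: C = (5630·3.800 + 1120·290.0) / 6750 = 346200/6750 = 51.29 µg/L.

51.3 µg/L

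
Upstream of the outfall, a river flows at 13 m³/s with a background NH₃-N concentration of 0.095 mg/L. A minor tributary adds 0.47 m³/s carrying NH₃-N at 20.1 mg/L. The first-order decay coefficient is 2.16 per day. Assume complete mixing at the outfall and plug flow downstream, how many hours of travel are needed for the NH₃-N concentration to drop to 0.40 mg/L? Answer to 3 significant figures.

7.60 h

Conservation of mass: C = (13.00·0.09500 + 0.4700·20.10) / 13.47 = 10.68/13.47 = 0.7930 mg/L.
0.7930·exp(−k·t) = 0.40 → t = ln(0.7930/0.40)/k = 27380 s = 7.604 h.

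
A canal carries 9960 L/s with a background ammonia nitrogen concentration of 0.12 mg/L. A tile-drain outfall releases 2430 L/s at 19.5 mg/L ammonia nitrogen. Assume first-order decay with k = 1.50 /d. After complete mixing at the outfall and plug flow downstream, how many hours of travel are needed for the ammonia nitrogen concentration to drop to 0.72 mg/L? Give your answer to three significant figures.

27.1 h

After mixing, C = (9960·0.1200 + 2430·19.50) / 12390 = 48580/12390 = 3.921 mg/L.
3.921·exp(−k·t) = 0.72 → t = ln(3.921/0.72)/k = 97620 s = 27.12 h.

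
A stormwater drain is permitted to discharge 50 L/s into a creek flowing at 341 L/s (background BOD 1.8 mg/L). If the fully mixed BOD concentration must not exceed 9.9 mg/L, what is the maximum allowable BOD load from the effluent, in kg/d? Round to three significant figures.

Mass balance at the limit: 341.0·1.800 + 50.00·Cₑ = 391.0·9.9 → Cₑ = 65.14 mg/L.
50.00 L/s = 0.05000 m³/s. Load = 0.05000 m³/s × 65.14 g/m³ × 86 400 s/d = 281.4 kg/d.

281 kg/d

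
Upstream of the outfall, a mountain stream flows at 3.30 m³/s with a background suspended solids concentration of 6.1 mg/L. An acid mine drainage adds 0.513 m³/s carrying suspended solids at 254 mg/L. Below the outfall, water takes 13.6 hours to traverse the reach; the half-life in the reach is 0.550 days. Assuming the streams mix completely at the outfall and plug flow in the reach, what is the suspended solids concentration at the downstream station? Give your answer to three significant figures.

After mixing, C = (3.300·6.100 + 0.5130·254.0) / 3.813 = 150.4/3.813 = 39.45 mg/L.
Half-life 0.550 d → k = ln 2 / 0.550 = 1.260 d⁻¹.
Decay over the reach: 39.45·exp(−kt) = 39.45·0.4896 = 19.32 mg/L.

19.3 mg/L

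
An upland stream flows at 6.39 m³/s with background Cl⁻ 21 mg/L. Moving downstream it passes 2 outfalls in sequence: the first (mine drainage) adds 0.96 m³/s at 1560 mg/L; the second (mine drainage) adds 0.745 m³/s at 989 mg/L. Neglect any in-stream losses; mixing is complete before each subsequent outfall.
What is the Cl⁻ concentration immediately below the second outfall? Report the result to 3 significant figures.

After outfall 1: Q = 6.390 + 0.9600 = 7.350 m³/s; C = (6.390·21.00 + 0.9600·1560)/7.350 = 222.0 mg/L.
After outfall 2: Q = 7.350 + 0.7450 = 8.095 m³/s; C = (7.350·222.0 + 0.7450·989.0)/8.095 = 292.6 mg/L.

293 mg/L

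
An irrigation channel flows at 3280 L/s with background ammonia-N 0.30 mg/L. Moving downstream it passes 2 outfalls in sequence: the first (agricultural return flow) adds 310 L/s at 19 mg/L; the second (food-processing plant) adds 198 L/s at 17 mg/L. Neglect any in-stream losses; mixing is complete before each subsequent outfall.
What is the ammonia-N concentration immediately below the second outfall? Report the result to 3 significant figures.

Below outfall 1: Q → 3590 L/s, C = (3280·0.3000 + 310.0·19.00)/3590 = 1.915 mg/L.
Below outfall 2: Q → 3788 L/s, C = (3590·1.915 + 198.0·17.00)/3788 = 2.703 mg/L.

2.70 mg/L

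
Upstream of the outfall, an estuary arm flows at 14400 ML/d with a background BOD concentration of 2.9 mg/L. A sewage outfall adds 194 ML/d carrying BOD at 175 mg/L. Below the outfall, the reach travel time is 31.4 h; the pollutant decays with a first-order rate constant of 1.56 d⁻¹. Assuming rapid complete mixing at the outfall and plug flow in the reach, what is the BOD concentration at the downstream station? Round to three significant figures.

0.674 mg/L

After mixing, C = (14400·2.900 + 194.0·175.0) / 14590 = 75710/14590 = 5.188 mg/L.
First-order decay: C = 5.188·exp(−k·t) = 5.188·0.1299 = 0.6739 mg/L.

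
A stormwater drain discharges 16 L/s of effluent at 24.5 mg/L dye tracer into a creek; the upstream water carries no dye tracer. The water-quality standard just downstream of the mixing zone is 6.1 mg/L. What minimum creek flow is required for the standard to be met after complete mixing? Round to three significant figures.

Set C_mix = 6.1: (Q·0 + 16.00·24.50) / (Q + 16.00) = 6.1
→ Q = 16.00·(24.50 − 6.1)/(6.1 − 0) = 48.26 L/s.

48.3 L/s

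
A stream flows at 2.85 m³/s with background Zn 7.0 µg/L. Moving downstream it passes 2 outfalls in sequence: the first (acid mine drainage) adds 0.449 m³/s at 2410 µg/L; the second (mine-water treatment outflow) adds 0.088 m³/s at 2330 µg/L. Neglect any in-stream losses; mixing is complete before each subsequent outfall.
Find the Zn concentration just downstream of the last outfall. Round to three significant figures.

Below outfall 1: Q → 3.299 m³/s, C = (2.850·7.000 + 0.4490·2410)/3.299 = 334.1 µg/L.
Below outfall 2: Q → 3.387 m³/s, C = (3.299·334.1 + 0.08800·2330)/3.387 = 385.9 µg/L.

386 µg/L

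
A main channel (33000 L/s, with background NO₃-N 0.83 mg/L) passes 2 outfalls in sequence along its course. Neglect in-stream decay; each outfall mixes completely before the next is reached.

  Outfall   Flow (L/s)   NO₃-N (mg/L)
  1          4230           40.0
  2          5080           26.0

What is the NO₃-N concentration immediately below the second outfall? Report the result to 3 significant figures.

7.77 mg/L

Outfall 1: combined Q = 37230 L/s; C = (33000·0.8300 + 4230·40.00)/37230 = 5.280 mg/L.
Outfall 2: combined Q = 42310 L/s; C = (37230·5.280 + 5080·26.00)/42310 = 7.768 mg/L.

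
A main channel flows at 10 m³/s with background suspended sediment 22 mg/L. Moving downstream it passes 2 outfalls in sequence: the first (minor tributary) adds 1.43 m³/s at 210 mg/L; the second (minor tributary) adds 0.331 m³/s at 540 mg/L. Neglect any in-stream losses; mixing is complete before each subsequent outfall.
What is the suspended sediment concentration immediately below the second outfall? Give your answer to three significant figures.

59.4 mg/L

After outfall 1: Q = 10.00 + 1.430 = 11.43 m³/s; C = (10.00·22.00 + 1.430·210.0)/11.43 = 45.52 mg/L.
After outfall 2: Q = 11.43 + 0.3310 = 11.76 m³/s; C = (11.43·45.52 + 0.3310·540.0)/11.76 = 59.44 mg/L.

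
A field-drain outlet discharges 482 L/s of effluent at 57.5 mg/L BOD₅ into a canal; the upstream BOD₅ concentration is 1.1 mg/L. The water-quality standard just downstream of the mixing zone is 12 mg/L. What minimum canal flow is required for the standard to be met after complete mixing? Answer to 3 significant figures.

Set C_mix = 12: (Q·1.100 + 482.0·57.50) / (Q + 482.0) = 12
→ Q = 482.0·(57.50 − 12)/(12 − 1.100) = 2012 L/s.

2010 L/s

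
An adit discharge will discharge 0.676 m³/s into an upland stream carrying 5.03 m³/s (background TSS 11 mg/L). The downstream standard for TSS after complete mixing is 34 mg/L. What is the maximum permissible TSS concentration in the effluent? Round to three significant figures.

At the limit, (Qr·Cr + Qe·Cₑ)/(Qr + Qe) = 34:
Cₑ = (5.706·34 − 5.030·11.00) / 0.6760 = 205.1 mg/L.

205 mg/L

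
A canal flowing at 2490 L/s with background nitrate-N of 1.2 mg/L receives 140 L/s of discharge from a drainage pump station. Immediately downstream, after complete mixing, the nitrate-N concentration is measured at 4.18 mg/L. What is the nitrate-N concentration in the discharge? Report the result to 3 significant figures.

Mass balance: 2490·1.200 + 140.0·Cₑ = 2630·4.180
→ Cₑ = (2630·4.180 − 2490·1.200) / 140.0 = 57.18 mg/L.

57.2 mg/L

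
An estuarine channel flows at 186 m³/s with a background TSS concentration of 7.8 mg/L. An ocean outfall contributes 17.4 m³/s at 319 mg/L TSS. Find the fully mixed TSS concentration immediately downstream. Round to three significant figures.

Mass balance: C = (186.0·7.800 + 17.40·319.0) / 203.4 = 7001/203.4 = 34.42 mg/L.

34.4 mg/L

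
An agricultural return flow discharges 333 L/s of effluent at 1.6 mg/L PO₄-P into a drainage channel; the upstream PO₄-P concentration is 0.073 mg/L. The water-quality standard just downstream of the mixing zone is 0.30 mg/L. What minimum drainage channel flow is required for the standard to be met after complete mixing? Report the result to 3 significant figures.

Set C_mix = 0.30: (Q·0.07300 + 333.0·1.600) / (Q + 333.0) = 0.30
→ Q = 333.0·(1.600 − 0.30)/(0.30 − 0.07300) = 1907 L/s.

1910 L/s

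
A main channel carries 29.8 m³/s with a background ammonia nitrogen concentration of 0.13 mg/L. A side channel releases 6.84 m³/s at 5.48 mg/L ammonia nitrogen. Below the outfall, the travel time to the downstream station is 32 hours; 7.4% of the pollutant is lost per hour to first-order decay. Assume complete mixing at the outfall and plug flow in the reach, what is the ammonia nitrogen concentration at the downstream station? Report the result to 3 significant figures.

Mixed concentration C = ΣQC/ΣQ = (29.80·0.1300 + 6.840·5.480) / 36.64 = 41.36/36.64 = 1.129 mg/L.
7.4%/h lost → k = −ln(1 − 0.074) = 0.07688 h⁻¹.
After decay, C = 1.129 × e^(−kt) = 1.129 × 0.08542 = 0.09642 mg/L.

0.0964 mg/L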